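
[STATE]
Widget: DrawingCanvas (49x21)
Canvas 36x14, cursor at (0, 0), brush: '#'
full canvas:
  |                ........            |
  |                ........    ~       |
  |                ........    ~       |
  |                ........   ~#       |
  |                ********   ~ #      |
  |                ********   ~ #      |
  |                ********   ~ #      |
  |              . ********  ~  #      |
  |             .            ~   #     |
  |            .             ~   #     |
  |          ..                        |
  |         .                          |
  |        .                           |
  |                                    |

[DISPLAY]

+               ........                         
                ........    ~                    
                ........    ~                    
                ........   ~#                    
                ********   ~ #                   
                ********   ~ #                   
                ********   ~ #                   
              . ********  ~  #                   
             .            ~   #                  
            .             ~   #                  
          ..                                     
         .                                       
        .                                        
                                                 
                                                 
                                                 
                                                 
                                                 
                                                 
                                                 
                                                 


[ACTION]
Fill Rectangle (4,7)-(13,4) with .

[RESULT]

+               ........                         
                ........    ~                    
                ........    ~                    
                ........   ~#                    
    ....        ********   ~ #                   
    ....        ********   ~ #                   
    ....        ********   ~ #                   
    ....      . ********  ~  #                   
    ....     .            ~   #                  
    ....    .             ~   #                  
    ....  ..                                     
    .... .                                       
    .....                                        
    ....                                         
                                                 
                                                 
                                                 
                                                 
                                                 
                                                 
                                                 


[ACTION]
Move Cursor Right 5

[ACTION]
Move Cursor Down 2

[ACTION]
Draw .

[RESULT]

                ........                         
                ........    ~                    
     .          ........    ~                    
                ........   ~#                    
    ....        ********   ~ #                   
    ....        ********   ~ #                   
    ....        ********   ~ #                   
    ....      . ********  ~  #                   
    ....     .            ~   #                  
    ....    .             ~   #                  
    ....  ..                                     
    .... .                                       
    .....                                        
    ....                                         
                                                 
                                                 
                                                 
                                                 
                                                 
                                                 
                                                 


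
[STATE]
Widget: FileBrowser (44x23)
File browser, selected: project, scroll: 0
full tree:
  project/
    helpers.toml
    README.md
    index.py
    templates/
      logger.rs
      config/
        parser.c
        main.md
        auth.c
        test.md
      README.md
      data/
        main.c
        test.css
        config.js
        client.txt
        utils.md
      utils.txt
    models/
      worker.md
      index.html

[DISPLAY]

> [-] project/                              
    helpers.toml                            
    README.md                               
    index.py                                
    [+] templates/                          
    [+] models/                             
                                            
                                            
                                            
                                            
                                            
                                            
                                            
                                            
                                            
                                            
                                            
                                            
                                            
                                            
                                            
                                            
                                            


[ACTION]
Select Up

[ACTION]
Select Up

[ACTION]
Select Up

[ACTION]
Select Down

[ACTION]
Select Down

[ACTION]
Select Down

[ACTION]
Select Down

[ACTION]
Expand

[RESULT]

  [-] project/                              
    helpers.toml                            
    README.md                               
    index.py                                
  > [-] templates/                          
      logger.rs                             
      [+] config/                           
      README.md                             
      [+] data/                             
      utils.txt                             
    [+] models/                             
                                            
                                            
                                            
                                            
                                            
                                            
                                            
                                            
                                            
                                            
                                            
                                            


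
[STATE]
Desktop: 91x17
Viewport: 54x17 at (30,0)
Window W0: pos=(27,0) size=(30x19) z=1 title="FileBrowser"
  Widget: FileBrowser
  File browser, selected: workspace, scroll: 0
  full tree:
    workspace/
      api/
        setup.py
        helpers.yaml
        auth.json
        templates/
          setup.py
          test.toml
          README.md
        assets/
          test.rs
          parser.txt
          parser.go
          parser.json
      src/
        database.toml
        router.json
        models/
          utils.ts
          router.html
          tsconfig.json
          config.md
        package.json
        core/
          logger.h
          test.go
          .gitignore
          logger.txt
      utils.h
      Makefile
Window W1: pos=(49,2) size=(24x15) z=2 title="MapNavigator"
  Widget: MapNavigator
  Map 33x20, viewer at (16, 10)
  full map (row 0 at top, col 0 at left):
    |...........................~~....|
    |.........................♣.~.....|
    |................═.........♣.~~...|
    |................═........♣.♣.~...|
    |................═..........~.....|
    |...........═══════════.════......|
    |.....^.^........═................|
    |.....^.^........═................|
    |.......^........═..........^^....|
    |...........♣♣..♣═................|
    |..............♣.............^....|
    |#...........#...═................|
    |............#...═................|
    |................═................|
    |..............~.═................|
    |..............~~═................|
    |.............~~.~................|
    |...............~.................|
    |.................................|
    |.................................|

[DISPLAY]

━━━━━━━━━━━━━━━━━━━━━━━━━━┓                           
ileBrowser                ┃                           
───────────────────┏━━━━━━━━━━━━━━━━━━━━━━┓           
[-] workspace/     ┃ MapNavigator         ┃           
  [+] api/         ┠──────────────────────┨           
  [+] src/         ┃......═══════════.════┃           
  utils.h          ┃^.^........═..........┃           
  Makefile         ┃^.^........═..........┃           
                   ┃..^........═..........┃           
                   ┃......♣♣..♣═..........┃           
                   ┃.........♣.@..........┃           
                   ┃.......#...═..........┃           
                   ┃.......#...═..........┃           
                   ┃...........═..........┃           
                   ┃.........~.═..........┃           
                   ┃.........~~═..........┃           
                   ┗━━━━━━━━━━━━━━━━━━━━━━┛           


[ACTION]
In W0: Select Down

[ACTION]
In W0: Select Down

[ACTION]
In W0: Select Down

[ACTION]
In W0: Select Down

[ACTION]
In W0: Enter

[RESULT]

━━━━━━━━━━━━━━━━━━━━━━━━━━┓                           
ileBrowser                ┃                           
───────────────────┏━━━━━━━━━━━━━━━━━━━━━━┓           
[-] workspace/     ┃ MapNavigator         ┃           
  [+] api/         ┠──────────────────────┨           
  [+] src/         ┃......═══════════.════┃           
  utils.h          ┃^.^........═..........┃           
> Makefile         ┃^.^........═..........┃           
                   ┃..^........═..........┃           
                   ┃......♣♣..♣═..........┃           
                   ┃.........♣.@..........┃           
                   ┃.......#...═..........┃           
                   ┃.......#...═..........┃           
                   ┃...........═..........┃           
                   ┃.........~.═..........┃           
                   ┃.........~~═..........┃           
                   ┗━━━━━━━━━━━━━━━━━━━━━━┛           


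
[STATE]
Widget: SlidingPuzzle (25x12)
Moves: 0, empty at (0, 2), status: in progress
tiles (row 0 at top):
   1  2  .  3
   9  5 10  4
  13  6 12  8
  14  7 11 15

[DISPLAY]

┌────┬────┬────┬────┐    
│  1 │  2 │    │  3 │    
├────┼────┼────┼────┤    
│  9 │  5 │ 10 │  4 │    
├────┼────┼────┼────┤    
│ 13 │  6 │ 12 │  8 │    
├────┼────┼────┼────┤    
│ 14 │  7 │ 11 │ 15 │    
└────┴────┴────┴────┘    
Moves: 0                 
                         
                         


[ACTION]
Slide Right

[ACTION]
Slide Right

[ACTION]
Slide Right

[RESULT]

┌────┬────┬────┬────┐    
│    │  1 │  2 │  3 │    
├────┼────┼────┼────┤    
│  9 │  5 │ 10 │  4 │    
├────┼────┼────┼────┤    
│ 13 │  6 │ 12 │  8 │    
├────┼────┼────┼────┤    
│ 14 │  7 │ 11 │ 15 │    
└────┴────┴────┴────┘    
Moves: 2                 
                         
                         


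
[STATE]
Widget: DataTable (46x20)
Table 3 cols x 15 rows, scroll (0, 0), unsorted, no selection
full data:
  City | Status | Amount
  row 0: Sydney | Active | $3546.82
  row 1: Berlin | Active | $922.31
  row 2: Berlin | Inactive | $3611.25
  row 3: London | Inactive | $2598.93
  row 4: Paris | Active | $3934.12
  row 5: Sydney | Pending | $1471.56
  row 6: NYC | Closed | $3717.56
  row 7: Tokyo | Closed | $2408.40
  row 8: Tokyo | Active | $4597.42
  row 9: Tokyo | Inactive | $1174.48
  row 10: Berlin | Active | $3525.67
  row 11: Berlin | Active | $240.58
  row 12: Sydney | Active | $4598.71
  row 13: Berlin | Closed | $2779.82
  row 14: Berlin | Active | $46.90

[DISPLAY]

City  │Status  │Amount                        
──────┼────────┼────────                      
Sydney│Active  │$3546.82                      
Berlin│Active  │$922.31                       
Berlin│Inactive│$3611.25                      
London│Inactive│$2598.93                      
Paris │Active  │$3934.12                      
Sydney│Pending │$1471.56                      
NYC   │Closed  │$3717.56                      
Tokyo │Closed  │$2408.40                      
Tokyo │Active  │$4597.42                      
Tokyo │Inactive│$1174.48                      
Berlin│Active  │$3525.67                      
Berlin│Active  │$240.58                       
Sydney│Active  │$4598.71                      
Berlin│Closed  │$2779.82                      
Berlin│Active  │$46.90                        
                                              
                                              
                                              


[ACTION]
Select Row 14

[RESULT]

City  │Status  │Amount                        
──────┼────────┼────────                      
Sydney│Active  │$3546.82                      
Berlin│Active  │$922.31                       
Berlin│Inactive│$3611.25                      
London│Inactive│$2598.93                      
Paris │Active  │$3934.12                      
Sydney│Pending │$1471.56                      
NYC   │Closed  │$3717.56                      
Tokyo │Closed  │$2408.40                      
Tokyo │Active  │$4597.42                      
Tokyo │Inactive│$1174.48                      
Berlin│Active  │$3525.67                      
Berlin│Active  │$240.58                       
Sydney│Active  │$4598.71                      
Berlin│Closed  │$2779.82                      
>erlin│Active  │$46.90                        
                                              
                                              
                                              


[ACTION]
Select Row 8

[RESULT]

City  │Status  │Amount                        
──────┼────────┼────────                      
Sydney│Active  │$3546.82                      
Berlin│Active  │$922.31                       
Berlin│Inactive│$3611.25                      
London│Inactive│$2598.93                      
Paris │Active  │$3934.12                      
Sydney│Pending │$1471.56                      
NYC   │Closed  │$3717.56                      
Tokyo │Closed  │$2408.40                      
>okyo │Active  │$4597.42                      
Tokyo │Inactive│$1174.48                      
Berlin│Active  │$3525.67                      
Berlin│Active  │$240.58                       
Sydney│Active  │$4598.71                      
Berlin│Closed  │$2779.82                      
Berlin│Active  │$46.90                        
                                              
                                              
                                              


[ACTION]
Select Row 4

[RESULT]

City  │Status  │Amount                        
──────┼────────┼────────                      
Sydney│Active  │$3546.82                      
Berlin│Active  │$922.31                       
Berlin│Inactive│$3611.25                      
London│Inactive│$2598.93                      
>aris │Active  │$3934.12                      
Sydney│Pending │$1471.56                      
NYC   │Closed  │$3717.56                      
Tokyo │Closed  │$2408.40                      
Tokyo │Active  │$4597.42                      
Tokyo │Inactive│$1174.48                      
Berlin│Active  │$3525.67                      
Berlin│Active  │$240.58                       
Sydney│Active  │$4598.71                      
Berlin│Closed  │$2779.82                      
Berlin│Active  │$46.90                        
                                              
                                              
                                              


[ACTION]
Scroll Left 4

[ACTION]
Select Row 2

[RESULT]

City  │Status  │Amount                        
──────┼────────┼────────                      
Sydney│Active  │$3546.82                      
Berlin│Active  │$922.31                       
>erlin│Inactive│$3611.25                      
London│Inactive│$2598.93                      
Paris │Active  │$3934.12                      
Sydney│Pending │$1471.56                      
NYC   │Closed  │$3717.56                      
Tokyo │Closed  │$2408.40                      
Tokyo │Active  │$4597.42                      
Tokyo │Inactive│$1174.48                      
Berlin│Active  │$3525.67                      
Berlin│Active  │$240.58                       
Sydney│Active  │$4598.71                      
Berlin│Closed  │$2779.82                      
Berlin│Active  │$46.90                        
                                              
                                              
                                              


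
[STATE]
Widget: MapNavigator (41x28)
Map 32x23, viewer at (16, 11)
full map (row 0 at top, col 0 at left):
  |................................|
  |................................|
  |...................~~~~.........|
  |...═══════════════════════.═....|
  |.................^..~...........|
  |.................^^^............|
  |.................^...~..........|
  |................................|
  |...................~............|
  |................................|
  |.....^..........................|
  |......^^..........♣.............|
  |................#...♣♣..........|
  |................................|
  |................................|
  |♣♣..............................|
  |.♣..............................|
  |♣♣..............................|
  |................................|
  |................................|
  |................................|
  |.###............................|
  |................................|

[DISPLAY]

                                         
                                         
                                         
    ................................     
    ................................     
    ...................~~~~.........     
    ...═══════════════════════.═....     
    .................^..~...........     
    .................^^^............     
    .................^...~..........     
    ................................     
    ...................~............     
    ................................     
    .....^..........................     
    ......^^........@.♣.............     
    ................#...♣♣..........     
    ................................     
    ................................     
    ♣♣..............................     
    .♣..............................     
    ♣♣..............................     
    ................................     
    ................................     
    ................................     
    .###............................     
    ................................     
                                         
                                         


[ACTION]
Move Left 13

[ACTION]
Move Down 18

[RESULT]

                 ...................~....
                 ........................
                 .....^..................
                 ......^^..........♣.....
                 ................#...♣♣..
                 ........................
                 ........................
                 ♣♣......................
                 .♣......................
                 ♣♣......................
                 ........................
                 ........................
                 ........................
                 .###....................
                 ...@....................
                                         
                                         
                                         
                                         
                                         
                                         
                                         
                                         
                                         
                                         
                                         
                                         
                                         


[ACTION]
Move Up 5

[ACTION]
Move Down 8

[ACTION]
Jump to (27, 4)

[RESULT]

                                         
                                         
                                         
                                         
                                         
                                         
                                         
                                         
                                         
                                         
.........................                
.........................                
............~~~~.........                
═══════════════════.═....                
..........^..~......@....                
..........^^^............                
..........^...~..........                
.........................                
............~............                
.........................                
.........................                
^..........♣.............                
.........#...♣♣..........                
.........................                
.........................                
.........................                
.........................                
.........................                


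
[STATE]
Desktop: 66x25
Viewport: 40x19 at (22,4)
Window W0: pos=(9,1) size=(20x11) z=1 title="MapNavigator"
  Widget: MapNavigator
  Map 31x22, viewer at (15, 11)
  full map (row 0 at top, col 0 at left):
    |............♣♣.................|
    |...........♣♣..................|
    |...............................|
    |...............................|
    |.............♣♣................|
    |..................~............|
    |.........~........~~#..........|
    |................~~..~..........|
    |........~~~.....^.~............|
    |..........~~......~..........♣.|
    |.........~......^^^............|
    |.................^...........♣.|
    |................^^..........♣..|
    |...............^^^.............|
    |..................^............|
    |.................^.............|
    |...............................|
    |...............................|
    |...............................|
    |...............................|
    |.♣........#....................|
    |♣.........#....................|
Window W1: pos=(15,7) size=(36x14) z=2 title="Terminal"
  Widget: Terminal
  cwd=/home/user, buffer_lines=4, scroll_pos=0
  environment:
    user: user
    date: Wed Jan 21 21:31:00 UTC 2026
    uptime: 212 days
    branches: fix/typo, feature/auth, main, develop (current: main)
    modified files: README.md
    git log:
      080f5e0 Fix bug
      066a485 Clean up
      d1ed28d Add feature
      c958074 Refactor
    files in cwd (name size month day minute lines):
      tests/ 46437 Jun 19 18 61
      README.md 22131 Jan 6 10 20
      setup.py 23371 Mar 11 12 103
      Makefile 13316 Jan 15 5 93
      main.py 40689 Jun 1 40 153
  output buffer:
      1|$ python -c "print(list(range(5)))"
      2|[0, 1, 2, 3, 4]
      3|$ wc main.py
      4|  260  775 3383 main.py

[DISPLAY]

~.....┃                                 
~.....┃                                 
^.....┃                                 
━━━━━━━━━━━━━━━━━━━━━━━━━━━━┓           
nal                         ┃           
────────────────────────────┨           
on -c "print(list(range(5)))┃           
 2, 3, 4]                   ┃           
ain.py                      ┃           
 775 3383 main.py           ┃           
                            ┃           
                            ┃           
                            ┃           
                            ┃           
                            ┃           
                            ┃           
━━━━━━━━━━━━━━━━━━━━━━━━━━━━┛           
                                        
                                        


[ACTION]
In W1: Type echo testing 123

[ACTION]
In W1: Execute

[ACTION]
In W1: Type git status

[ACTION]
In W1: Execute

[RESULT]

~.....┃                                 
~.....┃                                 
^.....┃                                 
━━━━━━━━━━━━━━━━━━━━━━━━━━━━┓           
nal                         ┃           
────────────────────────────┨           
ain.py                      ┃           
 775 3383 main.py           ┃           
 testing 123                ┃           
g 123                       ┃           
status                      ┃           
nch main                    ┃           
s not staged for commit:    ┃           
                            ┃           
  modified:   README.md     ┃           
                            ┃           
━━━━━━━━━━━━━━━━━━━━━━━━━━━━┛           
                                        
                                        


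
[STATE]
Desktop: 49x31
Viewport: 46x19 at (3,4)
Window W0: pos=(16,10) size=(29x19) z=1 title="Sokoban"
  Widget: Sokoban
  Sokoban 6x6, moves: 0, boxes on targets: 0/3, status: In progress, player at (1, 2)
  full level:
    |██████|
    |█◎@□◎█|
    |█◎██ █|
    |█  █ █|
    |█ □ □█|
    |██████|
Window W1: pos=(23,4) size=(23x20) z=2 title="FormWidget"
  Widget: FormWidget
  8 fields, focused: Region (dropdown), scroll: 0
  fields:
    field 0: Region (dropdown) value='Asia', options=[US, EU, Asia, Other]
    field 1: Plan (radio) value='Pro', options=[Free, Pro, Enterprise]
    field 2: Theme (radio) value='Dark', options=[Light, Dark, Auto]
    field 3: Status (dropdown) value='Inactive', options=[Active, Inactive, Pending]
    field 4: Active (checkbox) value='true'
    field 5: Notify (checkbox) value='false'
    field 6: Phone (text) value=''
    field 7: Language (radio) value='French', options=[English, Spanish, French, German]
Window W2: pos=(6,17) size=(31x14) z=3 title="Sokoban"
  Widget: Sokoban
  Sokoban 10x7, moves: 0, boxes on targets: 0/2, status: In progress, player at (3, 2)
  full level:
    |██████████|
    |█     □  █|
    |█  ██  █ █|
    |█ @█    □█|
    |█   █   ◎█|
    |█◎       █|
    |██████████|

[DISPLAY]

                    ┏━━━━━━━━━━━━━━━━━━━━━┓   
                    ┃ FormWidget          ┃   
                    ┠─────────────────────┨   
                    ┃> Region:     [Asia▼]┃   
                    ┃  Plan:       ( ) Fre┃   
                    ┃  Theme:      ( ) Lig┃   
             ┏━━━━━━┃  Status:     [Inac▼]┃   
             ┃ Sokob┃  Active:     [x]    ┃   
             ┠──────┃  Notify:     [ ]    ┃   
             ┃██████┃  Phone:      [     ]┃   
             ┃█◎@□◎█┃  Language:   ( ) Eng┃   
             ┃█◎██ █┃                     ┃   
             ┃█  █ █┃                     ┃   
   ┏━━━━━━━━━━━━━━━━━━━━━━━━━━━━━┓        ┃   
   ┃ Sokoban                     ┃        ┃   
   ┠─────────────────────────────┨        ┃   
   ┃██████████                   ┃        ┃   
   ┃█     □  █                   ┃        ┃   
   ┃█  ██  █ █                   ┃        ┃   


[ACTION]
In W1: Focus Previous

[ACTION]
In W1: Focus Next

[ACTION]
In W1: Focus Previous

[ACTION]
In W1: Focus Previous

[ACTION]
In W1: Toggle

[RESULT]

                    ┏━━━━━━━━━━━━━━━━━━━━━┓   
                    ┃ FormWidget          ┃   
                    ┠─────────────────────┨   
                    ┃  Region:     [Asia▼]┃   
                    ┃  Plan:       ( ) Fre┃   
                    ┃  Theme:      ( ) Lig┃   
             ┏━━━━━━┃  Status:     [Inac▼]┃   
             ┃ Sokob┃  Active:     [x]    ┃   
             ┠──────┃  Notify:     [ ]    ┃   
             ┃██████┃> Phone:      [     ]┃   
             ┃█◎@□◎█┃  Language:   ( ) Eng┃   
             ┃█◎██ █┃                     ┃   
             ┃█  █ █┃                     ┃   
   ┏━━━━━━━━━━━━━━━━━━━━━━━━━━━━━┓        ┃   
   ┃ Sokoban                     ┃        ┃   
   ┠─────────────────────────────┨        ┃   
   ┃██████████                   ┃        ┃   
   ┃█     □  █                   ┃        ┃   
   ┃█  ██  █ █                   ┃        ┃   


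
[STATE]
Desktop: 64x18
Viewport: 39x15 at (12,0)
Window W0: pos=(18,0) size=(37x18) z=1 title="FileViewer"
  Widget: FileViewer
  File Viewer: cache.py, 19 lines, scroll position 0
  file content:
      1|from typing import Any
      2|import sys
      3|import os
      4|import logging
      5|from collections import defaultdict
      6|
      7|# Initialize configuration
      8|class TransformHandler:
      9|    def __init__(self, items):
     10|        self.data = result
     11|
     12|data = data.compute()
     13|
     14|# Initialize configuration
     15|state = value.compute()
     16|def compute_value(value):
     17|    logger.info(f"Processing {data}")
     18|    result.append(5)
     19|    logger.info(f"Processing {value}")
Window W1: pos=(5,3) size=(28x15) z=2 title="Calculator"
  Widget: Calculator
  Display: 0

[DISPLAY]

      ┏━━━━━━━━━━━━━━━━━━━━━━━━━━━━━━━━
      ┃ FileViewer                     
      ┠────────────────────────────────
━━━━━━━━━━━━━━━━━━━━┓port Any          
lator               ┃                  
────────────────────┨                  
                   0┃                  
──┬───┬───┐         ┃ns import defaultd
8 │ 9 │ ÷ │         ┃                  
──┼───┼───┤         ┃onfiguration      
5 │ 6 │ × │         ┃mHandler:         
──┼───┼───┤         ┃__(self, items):  
2 │ 3 │ - │         ┃ata = result      
──┼───┼───┤         ┃                  
. │ = │ + │         ┃mpute()           


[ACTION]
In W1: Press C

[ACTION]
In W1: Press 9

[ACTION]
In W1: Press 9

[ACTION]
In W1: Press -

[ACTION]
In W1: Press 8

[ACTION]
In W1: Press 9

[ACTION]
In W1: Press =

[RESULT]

      ┏━━━━━━━━━━━━━━━━━━━━━━━━━━━━━━━━
      ┃ FileViewer                     
      ┠────────────────────────────────
━━━━━━━━━━━━━━━━━━━━┓port Any          
lator               ┃                  
────────────────────┨                  
                  10┃                  
──┬───┬───┐         ┃ns import defaultd
8 │ 9 │ ÷ │         ┃                  
──┼───┼───┤         ┃onfiguration      
5 │ 6 │ × │         ┃mHandler:         
──┼───┼───┤         ┃__(self, items):  
2 │ 3 │ - │         ┃ata = result      
──┼───┼───┤         ┃                  
. │ = │ + │         ┃mpute()           


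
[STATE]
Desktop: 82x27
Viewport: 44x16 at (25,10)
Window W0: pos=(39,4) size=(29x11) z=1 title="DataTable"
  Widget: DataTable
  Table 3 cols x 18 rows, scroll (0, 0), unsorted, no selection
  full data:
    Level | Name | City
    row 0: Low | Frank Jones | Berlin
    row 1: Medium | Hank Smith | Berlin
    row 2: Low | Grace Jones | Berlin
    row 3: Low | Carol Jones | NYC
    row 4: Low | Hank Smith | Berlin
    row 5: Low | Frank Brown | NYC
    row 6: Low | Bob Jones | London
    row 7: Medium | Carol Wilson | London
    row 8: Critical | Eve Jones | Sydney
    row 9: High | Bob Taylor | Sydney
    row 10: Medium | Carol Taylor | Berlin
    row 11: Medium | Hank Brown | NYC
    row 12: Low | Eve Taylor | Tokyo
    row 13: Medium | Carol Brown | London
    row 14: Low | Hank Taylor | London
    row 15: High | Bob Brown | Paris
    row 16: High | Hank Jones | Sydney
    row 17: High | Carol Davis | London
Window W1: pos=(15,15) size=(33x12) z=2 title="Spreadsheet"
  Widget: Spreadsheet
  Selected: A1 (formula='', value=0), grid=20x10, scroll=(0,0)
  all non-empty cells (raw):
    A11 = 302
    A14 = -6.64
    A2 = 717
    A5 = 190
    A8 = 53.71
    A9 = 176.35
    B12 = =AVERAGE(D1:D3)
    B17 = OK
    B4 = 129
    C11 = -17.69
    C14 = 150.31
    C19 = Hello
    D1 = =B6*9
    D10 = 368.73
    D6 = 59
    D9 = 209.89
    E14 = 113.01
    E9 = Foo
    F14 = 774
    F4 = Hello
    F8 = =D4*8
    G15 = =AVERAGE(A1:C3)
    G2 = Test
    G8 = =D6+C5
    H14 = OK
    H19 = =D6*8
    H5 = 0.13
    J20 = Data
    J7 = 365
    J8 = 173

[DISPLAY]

              ┃Medium  │Hank Smith  │Berli┃ 
              ┃Low     │Grace Jones │Berli┃ 
              ┃Low     │Carol Jones │NYC  ┃ 
              ┃Low     │Hank Smith  │Berli┃ 
              ┗━━━━━━━━━━━━━━━━━━━━━━━━━━━┛ 
━━━━━━━━━━━━━━━━━━━━━━┓                     
eet                   ┃                     
──────────────────────┨                     
                      ┃                     
      B       C       ┃                     
----------------------┃                     
[0]       0       0   ┃                     
717       0       0   ┃                     
  0       0       0   ┃                     
  0     129       0   ┃                     
190       0       0   ┃                     


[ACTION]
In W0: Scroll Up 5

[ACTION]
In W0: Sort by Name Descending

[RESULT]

              ┃Medium  │Hank Smith  │Berli┃ 
              ┃Low     │Hank Smith  │Berli┃ 
              ┃High    │Hank Jones  │Sydne┃ 
              ┃Medium  │Hank Brown  │NYC  ┃ 
              ┗━━━━━━━━━━━━━━━━━━━━━━━━━━━┛ 
━━━━━━━━━━━━━━━━━━━━━━┓                     
eet                   ┃                     
──────────────────────┨                     
                      ┃                     
      B       C       ┃                     
----------------------┃                     
[0]       0       0   ┃                     
717       0       0   ┃                     
  0       0       0   ┃                     
  0     129       0   ┃                     
190       0       0   ┃                     


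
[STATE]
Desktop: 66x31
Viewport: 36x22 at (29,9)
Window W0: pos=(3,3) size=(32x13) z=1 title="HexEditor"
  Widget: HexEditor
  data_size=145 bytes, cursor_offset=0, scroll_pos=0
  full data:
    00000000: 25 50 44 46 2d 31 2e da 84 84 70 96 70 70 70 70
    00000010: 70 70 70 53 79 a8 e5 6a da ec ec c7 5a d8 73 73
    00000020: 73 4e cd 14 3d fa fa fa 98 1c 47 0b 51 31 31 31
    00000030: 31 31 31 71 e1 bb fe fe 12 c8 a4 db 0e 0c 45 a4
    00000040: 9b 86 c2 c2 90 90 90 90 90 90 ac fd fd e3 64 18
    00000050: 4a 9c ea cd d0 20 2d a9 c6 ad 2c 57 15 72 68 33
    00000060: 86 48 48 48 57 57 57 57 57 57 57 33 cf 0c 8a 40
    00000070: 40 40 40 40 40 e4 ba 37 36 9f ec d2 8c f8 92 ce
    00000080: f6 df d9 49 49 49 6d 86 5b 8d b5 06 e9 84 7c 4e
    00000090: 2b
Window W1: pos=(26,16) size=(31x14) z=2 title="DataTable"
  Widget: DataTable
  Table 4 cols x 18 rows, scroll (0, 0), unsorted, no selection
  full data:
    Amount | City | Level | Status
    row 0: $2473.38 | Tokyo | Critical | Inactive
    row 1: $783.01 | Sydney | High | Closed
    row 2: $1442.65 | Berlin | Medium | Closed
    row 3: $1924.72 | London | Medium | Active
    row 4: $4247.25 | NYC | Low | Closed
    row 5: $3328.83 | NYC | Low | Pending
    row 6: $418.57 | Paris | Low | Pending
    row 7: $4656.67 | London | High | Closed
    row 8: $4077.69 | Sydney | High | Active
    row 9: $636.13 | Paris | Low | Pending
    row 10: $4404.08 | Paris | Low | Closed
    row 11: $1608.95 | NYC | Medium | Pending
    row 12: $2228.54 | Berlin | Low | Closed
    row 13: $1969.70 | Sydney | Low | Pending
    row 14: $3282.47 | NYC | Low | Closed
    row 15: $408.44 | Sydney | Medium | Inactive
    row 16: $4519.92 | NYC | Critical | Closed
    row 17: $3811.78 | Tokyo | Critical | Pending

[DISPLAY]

bb fe┃                              
90 90┃                              
20 2d┃                              
57 57┃                              
e4 ba┃                              
49 6d┃                              
━━━━━┛                              
━━━━━━━━━━━━━━━━━━━━━━━━━━━┓        
ataTable                   ┃        
───────────────────────────┨        
ount  │City  │Level   │Stat┃        
──────┼──────┼────────┼────┃        
473.38│Tokyo │Critical│Inac┃        
83.01 │Sydney│High    │Clos┃        
442.65│Berlin│Medium  │Clos┃        
924.72│London│Medium  │Acti┃        
247.25│NYC   │Low     │Clos┃        
328.83│NYC   │Low     │Pend┃        
18.57 │Paris │Low     │Pend┃        
656.67│London│High    │Clos┃        
━━━━━━━━━━━━━━━━━━━━━━━━━━━┛        
                                    


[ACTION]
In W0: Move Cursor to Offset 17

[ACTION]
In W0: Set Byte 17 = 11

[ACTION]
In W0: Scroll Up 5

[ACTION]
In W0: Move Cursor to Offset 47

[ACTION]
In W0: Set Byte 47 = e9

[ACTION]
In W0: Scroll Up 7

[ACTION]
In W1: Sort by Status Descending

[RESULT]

bb fe┃                              
90 90┃                              
20 2d┃                              
57 57┃                              
e4 ba┃                              
49 6d┃                              
━━━━━┛                              
━━━━━━━━━━━━━━━━━━━━━━━━━━━┓        
ataTable                   ┃        
───────────────────────────┨        
ount  │City  │Level   │Stat┃        
──────┼──────┼────────┼────┃        
328.83│NYC   │Low     │Pend┃        
18.57 │Paris │Low     │Pend┃        
36.13 │Paris │Low     │Pend┃        
608.95│NYC   │Medium  │Pend┃        
969.70│Sydney│Low     │Pend┃        
811.78│Tokyo │Critical│Pend┃        
473.38│Tokyo │Critical│Inac┃        
08.44 │Sydney│Medium  │Inac┃        
━━━━━━━━━━━━━━━━━━━━━━━━━━━┛        
                                    
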